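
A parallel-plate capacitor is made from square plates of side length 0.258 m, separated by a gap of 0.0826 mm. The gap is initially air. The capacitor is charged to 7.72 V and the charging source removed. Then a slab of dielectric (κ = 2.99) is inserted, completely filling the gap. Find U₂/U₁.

Isolated ⇒ Q is held fixed.
C₂ = 2.99 C₁ and U = Q²/(2C), so U₂/U₁ = C₁/C₂ = 0.334.

U₂/U₁ ≈ 0.334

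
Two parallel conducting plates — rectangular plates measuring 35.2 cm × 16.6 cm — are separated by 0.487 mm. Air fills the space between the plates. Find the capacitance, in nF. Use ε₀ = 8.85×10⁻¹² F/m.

C ≈ 1.06 nF

A = 35.2 × 16.6 cm² = 5.84×10⁻² m².
C = ε₀A/d = 8.85×10⁻¹² × 5.84×10⁻² / 4.87×10⁻⁴ = 1.06×10⁻⁹ F.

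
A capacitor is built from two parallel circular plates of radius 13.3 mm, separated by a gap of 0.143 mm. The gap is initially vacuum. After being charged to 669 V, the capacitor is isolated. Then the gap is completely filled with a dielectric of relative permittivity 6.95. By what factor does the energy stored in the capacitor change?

Isolated ⇒ Q is held fixed.
C₂ = 6.95 C₁ and U = Q²/(2C), so U₂/U₁ = C₁/C₂ = 0.144.

0.144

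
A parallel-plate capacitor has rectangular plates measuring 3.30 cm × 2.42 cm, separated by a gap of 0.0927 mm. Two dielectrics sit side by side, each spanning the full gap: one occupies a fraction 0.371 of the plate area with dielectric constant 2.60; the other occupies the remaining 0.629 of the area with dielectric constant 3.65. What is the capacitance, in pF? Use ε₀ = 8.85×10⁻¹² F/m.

C ≈ 249 pF

A = 3.30 × 2.42 cm² = 7.99×10⁻⁴ m².
Side-by-side slabs ⇒ two capacitors in parallel, each spanning the full gap.
C₁ = κ₁ε₀A₁/d = 2.60 × 8.85×10⁻¹² × 2.96×10⁻⁴ / 9.27×10⁻⁵ = 7.35×10⁻¹¹ F.
C₂ = κ₂ε₀A₂/d = 3.65 × 8.85×10⁻¹² × 5.02×10⁻⁴ / 9.27×10⁻⁵ = 1.75×10⁻¹⁰ F.
C = C₁ + C₂ = 2.49×10⁻¹⁰ F.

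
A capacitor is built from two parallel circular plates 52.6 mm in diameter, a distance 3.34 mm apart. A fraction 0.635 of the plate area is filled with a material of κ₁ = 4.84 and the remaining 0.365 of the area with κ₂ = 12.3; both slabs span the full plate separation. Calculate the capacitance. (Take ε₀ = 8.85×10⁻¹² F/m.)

C ≈ 43.5 pF

A = π(52.6/2 mm)² = 2.17×10⁻³ m².
Side-by-side slabs ⇒ two capacitors in parallel, each spanning the full gap.
C₁ = κ₁ε₀A₁/d = 4.84 × 8.85×10⁻¹² × 1.38×10⁻³ / 3.34×10⁻³ = 1.77×10⁻¹¹ F.
C₂ = κ₂ε₀A₂/d = 12.3 × 8.85×10⁻¹² × 7.93×10⁻⁴ / 3.34×10⁻³ = 2.58×10⁻¹¹ F.
C = C₁ + C₂ = 4.35×10⁻¹¹ F.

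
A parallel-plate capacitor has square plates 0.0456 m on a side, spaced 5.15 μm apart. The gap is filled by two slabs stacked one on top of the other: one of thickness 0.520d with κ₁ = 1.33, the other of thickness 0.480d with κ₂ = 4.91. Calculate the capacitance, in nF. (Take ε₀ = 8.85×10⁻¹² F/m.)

C ≈ 7.31 nF

A = (0.0456 m)² = 2.08×10⁻³ m².
Stacked slabs ⇒ two capacitors in series, each with the full plate area.
C₁ = κ₁ε₀A/d₁ = 1.33 × 8.85×10⁻¹² × 2.08×10⁻³ / 2.68×10⁻⁶ = 9.14×10⁻⁹ F.
C₂ = κ₂ε₀A/d₂ = 4.91 × 8.85×10⁻¹² × 2.08×10⁻³ / 2.47×10⁻⁶ = 3.66×10⁻⁸ F.
C = (1/C₁ + 1/C₂)⁻¹ = 7.31×10⁻⁹ F.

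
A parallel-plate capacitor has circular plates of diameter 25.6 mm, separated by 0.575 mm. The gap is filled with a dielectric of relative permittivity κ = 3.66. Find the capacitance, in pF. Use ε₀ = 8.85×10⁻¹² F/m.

C ≈ 29.0 pF

A = π(25.6/2 mm)² = 5.15×10⁻⁴ m².
C = κε₀A/d = 3.66 × 8.85×10⁻¹² × 5.15×10⁻⁴ / 5.75×10⁻⁴ = 2.90×10⁻¹¹ F.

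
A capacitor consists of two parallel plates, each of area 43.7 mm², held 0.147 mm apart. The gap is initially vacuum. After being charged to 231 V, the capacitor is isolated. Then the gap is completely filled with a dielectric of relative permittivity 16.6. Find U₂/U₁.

Isolated ⇒ Q is held fixed.
C₂ = 16.6 C₁ and U = Q²/(2C), so U₂/U₁ = C₁/C₂ = 0.0602.

U₂/U₁ ≈ 0.0602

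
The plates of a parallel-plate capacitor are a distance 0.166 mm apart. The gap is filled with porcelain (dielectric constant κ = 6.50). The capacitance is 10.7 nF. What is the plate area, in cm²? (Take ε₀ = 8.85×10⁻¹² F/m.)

A = Cd/(κε₀) = 1.07×10⁻⁸ × 1.66×10⁻⁴ / (6.50 × 8.85×10⁻¹²) = 3.09×10⁻² m².

309 cm²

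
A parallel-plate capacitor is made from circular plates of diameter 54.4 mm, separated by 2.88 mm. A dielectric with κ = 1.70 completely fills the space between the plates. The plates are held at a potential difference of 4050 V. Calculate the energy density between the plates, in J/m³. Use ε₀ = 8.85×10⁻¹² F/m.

E = V/d = 4050 / 2.88×10⁻³ = 1.41×10⁶ V/m.
u = ½κε₀E² = ½ × 1.70 × 8.85×10⁻¹² × (1.41×10⁶)² = 14.9 J/m³.

u ≈ 14.9 J/m³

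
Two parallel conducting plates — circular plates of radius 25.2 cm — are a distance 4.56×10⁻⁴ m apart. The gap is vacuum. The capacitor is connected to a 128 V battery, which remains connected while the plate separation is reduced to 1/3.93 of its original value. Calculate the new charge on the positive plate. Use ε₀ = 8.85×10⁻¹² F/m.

Q ≈ 1.95 μC

A = π(25.2 cm)² = 0.200 m².
Initially C₁ = ε₀A/d = 8.85×10⁻¹² × 0.200 / 4.56×10⁻⁴ = 3.87×10⁻⁹ F.
Q₁ = 4.96×10⁻⁷ C.
Battery connected ⇒ V is held fixed. C₂ = 3.93 C₁ and Q = CV, so Q₂/Q₁ = C₂/C₁ = 3.93.
Q₂ = 3.93 × 4.96×10⁻⁷ = 1.95×10⁻⁶ C.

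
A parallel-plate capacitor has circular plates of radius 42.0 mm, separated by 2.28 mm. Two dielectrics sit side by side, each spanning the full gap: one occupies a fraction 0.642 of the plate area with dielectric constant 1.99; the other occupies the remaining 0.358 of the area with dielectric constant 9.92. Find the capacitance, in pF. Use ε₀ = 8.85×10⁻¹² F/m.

A = π(42.0 mm)² = 5.54×10⁻³ m².
Side-by-side slabs ⇒ two capacitors in parallel, each spanning the full gap.
C₁ = κ₁ε₀A₁/d = 1.99 × 8.85×10⁻¹² × 3.56×10⁻³ / 2.28×10⁻³ = 2.75×10⁻¹¹ F.
C₂ = κ₂ε₀A₂/d = 9.92 × 8.85×10⁻¹² × 1.98×10⁻³ / 2.28×10⁻³ = 7.64×10⁻¹¹ F.
C = C₁ + C₂ = 1.04×10⁻¹⁰ F.

C ≈ 104 pF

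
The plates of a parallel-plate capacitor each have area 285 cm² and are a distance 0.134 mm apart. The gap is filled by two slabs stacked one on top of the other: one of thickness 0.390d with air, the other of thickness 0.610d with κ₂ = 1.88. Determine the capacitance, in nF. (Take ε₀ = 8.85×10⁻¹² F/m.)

A = 285 cm² = 2.85×10⁻² m².
Stacked slabs ⇒ two capacitors in series, each with the full plate area.
C₁ = κ₁ε₀A/d₁ = 1.00 × 8.85×10⁻¹² × 2.85×10⁻² / 5.23×10⁻⁵ = 4.83×10⁻⁹ F.
C₂ = κ₂ε₀A/d₂ = 1.88 × 8.85×10⁻¹² × 2.85×10⁻² / 8.17×10⁻⁵ = 5.80×10⁻⁹ F.
C = (1/C₁ + 1/C₂)⁻¹ = 2.63×10⁻⁹ F.

C ≈ 2.63 nF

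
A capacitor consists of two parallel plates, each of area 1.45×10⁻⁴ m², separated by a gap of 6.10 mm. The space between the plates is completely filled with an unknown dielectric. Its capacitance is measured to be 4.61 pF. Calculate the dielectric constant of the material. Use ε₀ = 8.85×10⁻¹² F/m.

κ = Cd/(ε₀A) = 4.61×10⁻¹² × 6.10×10⁻³ / (8.85×10⁻¹² × 1.45×10⁻⁴) = 21.9.

21.9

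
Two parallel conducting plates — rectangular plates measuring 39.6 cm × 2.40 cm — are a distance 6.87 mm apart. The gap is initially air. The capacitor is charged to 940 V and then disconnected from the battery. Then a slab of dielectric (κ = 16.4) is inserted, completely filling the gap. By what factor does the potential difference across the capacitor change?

V₂/V₁ ≈ 0.0610

Isolated ⇒ Q is held fixed.
C₂ = 16.4 C₁ and V = Q/C, so V₂/V₁ = C₁/C₂ = 0.0610.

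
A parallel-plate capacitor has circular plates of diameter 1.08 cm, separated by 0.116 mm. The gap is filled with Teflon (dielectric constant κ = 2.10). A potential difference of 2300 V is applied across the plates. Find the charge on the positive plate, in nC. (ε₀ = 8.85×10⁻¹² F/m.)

A = π(1.08/2 cm)² = 9.16×10⁻⁵ m².
C = κε₀A/d = 2.10 × 8.85×10⁻¹² × 9.16×10⁻⁵ / 1.16×10⁻⁴ = 1.47×10⁻¹¹ F.
Q = CV = 1.47×10⁻¹¹ × 2300 = 3.38×10⁻⁸ C.

Q ≈ 33.8 nC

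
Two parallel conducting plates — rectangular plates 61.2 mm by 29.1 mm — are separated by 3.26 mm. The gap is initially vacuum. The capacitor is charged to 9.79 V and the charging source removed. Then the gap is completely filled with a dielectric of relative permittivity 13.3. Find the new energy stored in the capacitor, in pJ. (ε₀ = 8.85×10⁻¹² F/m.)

A = 61.2 × 29.1 mm² = 1.78×10⁻³ m².
Initially C₁ = ε₀A/d = 8.85×10⁻¹² × 1.78×10⁻³ / 3.26×10⁻³ = 4.83×10⁻¹² F.
U₁ = 2.32×10⁻¹⁰ J.
Isolated ⇒ Q is held fixed. C₂ = 13.3 C₁ and U = Q²/(2C), so U₂/U₁ = C₁/C₂ = 0.0752.
U₂ = 0.0752 × 2.32×10⁻¹⁰ = 1.74×10⁻¹¹ J.

U ≈ 17.4 pJ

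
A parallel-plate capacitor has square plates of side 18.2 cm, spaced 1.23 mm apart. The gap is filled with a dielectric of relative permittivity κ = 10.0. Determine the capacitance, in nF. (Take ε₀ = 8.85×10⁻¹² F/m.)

A = (18.2 cm)² = 3.31×10⁻² m².
C = κε₀A/d = 10.0 × 8.85×10⁻¹² × 3.31×10⁻² / 1.23×10⁻³ = 2.38×10⁻⁹ F.

C ≈ 2.38 nF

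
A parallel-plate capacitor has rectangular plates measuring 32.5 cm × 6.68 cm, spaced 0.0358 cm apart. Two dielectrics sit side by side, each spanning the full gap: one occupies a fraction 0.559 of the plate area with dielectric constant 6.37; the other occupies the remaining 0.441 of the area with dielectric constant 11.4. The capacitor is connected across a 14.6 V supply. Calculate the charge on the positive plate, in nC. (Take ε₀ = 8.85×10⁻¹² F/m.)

A = 32.5 × 6.68 cm² = 2.17×10⁻² m².
Side-by-side slabs ⇒ two capacitors in parallel, each spanning the full gap.
C₁ = κ₁ε₀A₁/d = 6.37 × 8.85×10⁻¹² × 1.21×10⁻² / 3.58×10⁻⁴ = 1.91×10⁻⁹ F.
C₂ = κ₂ε₀A₂/d = 11.4 × 8.85×10⁻¹² × 9.57×10⁻³ / 3.58×10⁻⁴ = 2.70×10⁻⁹ F.
C = C₁ + C₂ = 4.61×10⁻⁹ F.
Q = CV = 4.61×10⁻⁹ × 14.6 = 6.73×10⁻⁸ C.

Q ≈ 67.3 nC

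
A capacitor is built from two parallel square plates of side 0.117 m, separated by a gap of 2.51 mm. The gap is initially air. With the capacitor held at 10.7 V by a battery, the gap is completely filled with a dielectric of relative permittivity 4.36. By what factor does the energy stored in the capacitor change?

Battery connected ⇒ V is held fixed.
C₂ = 4.36 C₁ and U = ½CV², so U₂/U₁ = C₂/C₁ = 4.36.

U₂/U₁ ≈ 4.36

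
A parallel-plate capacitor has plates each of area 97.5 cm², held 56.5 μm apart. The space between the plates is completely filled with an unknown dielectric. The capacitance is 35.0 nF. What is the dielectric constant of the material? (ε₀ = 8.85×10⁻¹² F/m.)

A = 97.5 cm² = 9.75×10⁻³ m².
κ = Cd/(ε₀A) = 3.50×10⁻⁸ × 5.65×10⁻⁵ / (8.85×10⁻¹² × 9.75×10⁻³) = 22.9.

22.9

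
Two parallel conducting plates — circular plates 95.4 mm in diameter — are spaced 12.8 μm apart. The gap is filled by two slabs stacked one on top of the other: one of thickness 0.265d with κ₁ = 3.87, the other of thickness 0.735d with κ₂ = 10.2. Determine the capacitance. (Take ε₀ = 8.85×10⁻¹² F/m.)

A = π(95.4/2 mm)² = 7.15×10⁻³ m².
Stacked slabs ⇒ two capacitors in series, each with the full plate area.
C₁ = κ₁ε₀A/d₁ = 3.87 × 8.85×10⁻¹² × 7.15×10⁻³ / 3.39×10⁻⁶ = 7.22×10⁻⁸ F.
C₂ = κ₂ε₀A/d₂ = 10.2 × 8.85×10⁻¹² × 7.15×10⁻³ / 9.41×10⁻⁶ = 6.86×10⁻⁸ F.
C = (1/C₁ + 1/C₂)⁻¹ = 3.52×10⁻⁸ F.

35.2 nF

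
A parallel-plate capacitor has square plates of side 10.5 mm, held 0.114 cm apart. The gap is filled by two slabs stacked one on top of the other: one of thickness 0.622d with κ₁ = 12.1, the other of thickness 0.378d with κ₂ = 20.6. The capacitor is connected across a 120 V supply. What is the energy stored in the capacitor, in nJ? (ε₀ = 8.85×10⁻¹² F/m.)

U ≈ 88.3 nJ

A = (10.5 mm)² = 1.10×10⁻⁴ m².
Stacked slabs ⇒ two capacitors in series, each with the full plate area.
C₁ = κ₁ε₀A/d₁ = 12.1 × 8.85×10⁻¹² × 1.10×10⁻⁴ / 7.09×10⁻⁴ = 1.66×10⁻¹¹ F.
C₂ = κ₂ε₀A/d₂ = 20.6 × 8.85×10⁻¹² × 1.10×10⁻⁴ / 4.31×10⁻⁴ = 4.66×10⁻¹¹ F.
C = (1/C₁ + 1/C₂)⁻¹ = 1.23×10⁻¹¹ F.
U = ½CV² = ½ × 1.23×10⁻¹¹ × (120)² = 8.83×10⁻⁸ J.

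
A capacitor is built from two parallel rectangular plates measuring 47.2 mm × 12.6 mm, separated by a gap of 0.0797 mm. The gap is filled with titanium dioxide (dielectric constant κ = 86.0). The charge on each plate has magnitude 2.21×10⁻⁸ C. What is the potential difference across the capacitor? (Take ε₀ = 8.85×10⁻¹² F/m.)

3.89 V

A = 47.2 × 12.6 mm² = 5.95×10⁻⁴ m².
C = κε₀A/d = 86.0 × 8.85×10⁻¹² × 5.95×10⁻⁴ / 7.97×10⁻⁵ = 5.68×10⁻⁹ F.
V = Q/C = 2.21×10⁻⁸ / 5.68×10⁻⁹ = 3.89 V.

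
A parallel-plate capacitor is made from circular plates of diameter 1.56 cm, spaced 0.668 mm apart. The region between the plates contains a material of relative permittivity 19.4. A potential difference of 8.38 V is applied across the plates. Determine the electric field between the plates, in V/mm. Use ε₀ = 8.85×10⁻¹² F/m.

E ≈ 12.5 V/mm

E = V/d = 8.38 / 6.68×10⁻⁴ = 1.25×10⁴ V/m.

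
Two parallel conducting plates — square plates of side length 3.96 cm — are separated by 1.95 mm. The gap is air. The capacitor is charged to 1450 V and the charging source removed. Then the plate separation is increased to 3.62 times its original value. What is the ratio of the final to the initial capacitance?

0.276

C = ε₀A/d scales as 1/d, so C₂/C₁ = d₁/d₂ = 1/3.62 = 0.276.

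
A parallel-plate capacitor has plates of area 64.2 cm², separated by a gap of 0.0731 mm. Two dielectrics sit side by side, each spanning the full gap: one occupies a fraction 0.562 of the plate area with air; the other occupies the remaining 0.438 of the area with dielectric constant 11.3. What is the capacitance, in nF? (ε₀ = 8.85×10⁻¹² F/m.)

C ≈ 4.28 nF

A = 64.2 cm² = 6.42×10⁻³ m².
Side-by-side slabs ⇒ two capacitors in parallel, each spanning the full gap.
C₁ = κ₁ε₀A₁/d = 1.00 × 8.85×10⁻¹² × 3.61×10⁻³ / 7.31×10⁻⁵ = 4.37×10⁻¹⁰ F.
C₂ = κ₂ε₀A₂/d = 11.3 × 8.85×10⁻¹² × 2.81×10⁻³ / 7.31×10⁻⁵ = 3.85×10⁻⁹ F.
C = C₁ + C₂ = 4.28×10⁻⁹ F.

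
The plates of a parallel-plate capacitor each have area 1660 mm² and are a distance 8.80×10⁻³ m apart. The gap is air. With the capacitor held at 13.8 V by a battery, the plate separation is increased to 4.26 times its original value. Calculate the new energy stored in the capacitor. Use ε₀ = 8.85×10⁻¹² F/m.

U ≈ 37.3 pJ

A = 1660 mm² = 1.66×10⁻³ m².
Initially C₁ = ε₀A/d = 8.85×10⁻¹² × 1.66×10⁻³ / 8.80×10⁻³ = 1.67×10⁻¹² F.
U₁ = 1.59×10⁻¹⁰ J.
Battery connected ⇒ V is held fixed. C₂ = 0.235 C₁ and U = ½CV², so U₂/U₁ = C₂/C₁ = 0.235.
U₂ = 0.235 × 1.59×10⁻¹⁰ = 3.73×10⁻¹¹ J.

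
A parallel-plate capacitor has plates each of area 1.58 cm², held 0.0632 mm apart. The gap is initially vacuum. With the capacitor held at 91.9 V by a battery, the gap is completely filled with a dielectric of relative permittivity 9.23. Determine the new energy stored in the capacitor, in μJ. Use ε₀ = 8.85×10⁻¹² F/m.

0.862 μJ

A = 1.58 cm² = 1.58×10⁻⁴ m².
Initially C₁ = ε₀A/d = 8.85×10⁻¹² × 1.58×10⁻⁴ / 6.32×10⁻⁵ = 2.21×10⁻¹¹ F.
U₁ = 9.34×10⁻⁸ J.
Battery connected ⇒ V is held fixed. C₂ = 9.23 C₁ and U = ½CV², so U₂/U₁ = C₂/C₁ = 9.23.
U₂ = 9.23 × 9.34×10⁻⁸ = 8.62×10⁻⁷ J.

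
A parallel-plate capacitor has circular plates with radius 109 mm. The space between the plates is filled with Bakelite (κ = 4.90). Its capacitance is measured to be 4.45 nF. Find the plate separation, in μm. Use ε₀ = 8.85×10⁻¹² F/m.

d ≈ 364 μm

A = π(109 mm)² = 3.73×10⁻² m².
d = κε₀A/C = 4.90 × 8.85×10⁻¹² × 3.73×10⁻² / 4.45×10⁻⁹ = 3.64×10⁻⁴ m.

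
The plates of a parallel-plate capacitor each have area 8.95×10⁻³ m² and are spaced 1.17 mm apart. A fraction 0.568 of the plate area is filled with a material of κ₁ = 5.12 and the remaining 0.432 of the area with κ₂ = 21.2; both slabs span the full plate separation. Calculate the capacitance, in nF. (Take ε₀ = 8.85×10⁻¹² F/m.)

0.817 nF

Side-by-side slabs ⇒ two capacitors in parallel, each spanning the full gap.
C₁ = κ₁ε₀A₁/d = 5.12 × 8.85×10⁻¹² × 5.08×10⁻³ / 1.17×10⁻³ = 1.97×10⁻¹⁰ F.
C₂ = κ₂ε₀A₂/d = 21.2 × 8.85×10⁻¹² × 3.87×10⁻³ / 1.17×10⁻³ = 6.20×10⁻¹⁰ F.
C = C₁ + C₂ = 8.17×10⁻¹⁰ F.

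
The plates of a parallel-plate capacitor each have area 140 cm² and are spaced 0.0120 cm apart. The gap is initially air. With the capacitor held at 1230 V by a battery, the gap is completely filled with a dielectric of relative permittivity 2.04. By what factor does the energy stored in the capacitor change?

Battery connected ⇒ V is held fixed.
C₂ = 2.04 C₁ and U = ½CV², so U₂/U₁ = C₂/C₁ = 2.04.

2.04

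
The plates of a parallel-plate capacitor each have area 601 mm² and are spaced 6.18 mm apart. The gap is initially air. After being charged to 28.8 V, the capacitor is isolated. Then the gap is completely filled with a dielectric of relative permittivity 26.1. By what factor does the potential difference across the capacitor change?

Isolated ⇒ Q is held fixed.
C₂ = 26.1 C₁ and V = Q/C, so V₂/V₁ = C₁/C₂ = 0.0383.

0.0383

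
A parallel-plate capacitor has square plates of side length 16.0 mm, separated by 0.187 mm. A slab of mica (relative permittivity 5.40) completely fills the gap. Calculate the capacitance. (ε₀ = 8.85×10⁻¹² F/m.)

A = (16.0 mm)² = 2.56×10⁻⁴ m².
C = κε₀A/d = 5.40 × 8.85×10⁻¹² × 2.56×10⁻⁴ / 1.87×10⁻⁴ = 6.54×10⁻¹¹ F.

C ≈ 65.4 pF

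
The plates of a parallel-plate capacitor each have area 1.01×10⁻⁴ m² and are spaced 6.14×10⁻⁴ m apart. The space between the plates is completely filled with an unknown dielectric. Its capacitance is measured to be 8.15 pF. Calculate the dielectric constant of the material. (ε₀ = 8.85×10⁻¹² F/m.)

κ = Cd/(ε₀A) = 8.15×10⁻¹² × 6.14×10⁻⁴ / (8.85×10⁻¹² × 1.01×10⁻⁴) = 5.60.

κ ≈ 5.60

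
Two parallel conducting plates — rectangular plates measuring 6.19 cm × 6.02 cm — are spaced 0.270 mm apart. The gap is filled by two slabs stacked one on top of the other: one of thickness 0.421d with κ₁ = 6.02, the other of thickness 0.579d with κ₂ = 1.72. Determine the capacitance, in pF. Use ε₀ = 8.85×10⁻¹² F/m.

300 pF

A = 6.19 × 6.02 cm² = 3.73×10⁻³ m².
Stacked slabs ⇒ two capacitors in series, each with the full plate area.
C₁ = κ₁ε₀A/d₁ = 6.02 × 8.85×10⁻¹² × 3.73×10⁻³ / 1.14×10⁻⁴ = 1.75×10⁻⁹ F.
C₂ = κ₂ε₀A/d₂ = 1.72 × 8.85×10⁻¹² × 3.73×10⁻³ / 1.56×10⁻⁴ = 3.63×10⁻¹⁰ F.
C = (1/C₁ + 1/C₂)⁻¹ = 3.00×10⁻¹⁰ F.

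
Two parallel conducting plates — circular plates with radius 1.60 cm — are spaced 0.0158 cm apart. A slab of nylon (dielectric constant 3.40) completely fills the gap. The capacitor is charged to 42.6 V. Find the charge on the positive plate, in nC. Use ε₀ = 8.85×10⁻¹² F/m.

A = π(1.60 cm)² = 8.04×10⁻⁴ m².
C = κε₀A/d = 3.40 × 8.85×10⁻¹² × 8.04×10⁻⁴ / 1.58×10⁻⁴ = 1.53×10⁻¹⁰ F.
Q = CV = 1.53×10⁻¹⁰ × 42.6 = 6.52×10⁻⁹ C.

6.52 nC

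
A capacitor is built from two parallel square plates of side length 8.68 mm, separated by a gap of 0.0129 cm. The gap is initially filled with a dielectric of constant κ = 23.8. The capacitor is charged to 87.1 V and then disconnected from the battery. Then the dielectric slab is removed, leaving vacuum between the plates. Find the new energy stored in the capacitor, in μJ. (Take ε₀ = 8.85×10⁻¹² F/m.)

A = (8.68 mm)² = 7.53×10⁻⁵ m².
Initially C₁ = κε₀A/d = 23.8 × 8.85×10⁻¹² × 7.53×10⁻⁵ / 1.29×10⁻⁴ = 1.23×10⁻¹⁰ F.
U₁ = 4.67×10⁻⁷ J.
Isolated ⇒ Q is held fixed. C₂ = 0.0420 C₁ and U = Q²/(2C), so U₂/U₁ = C₁/C₂ = 23.8.
U₂ = 23.8 × 4.67×10⁻⁷ = 1.11×10⁻⁵ J.

U ≈ 11.1 μJ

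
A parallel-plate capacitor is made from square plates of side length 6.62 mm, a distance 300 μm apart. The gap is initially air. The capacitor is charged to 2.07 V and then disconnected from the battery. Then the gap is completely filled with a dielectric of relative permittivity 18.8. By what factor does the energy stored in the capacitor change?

Isolated ⇒ Q is held fixed.
C₂ = 18.8 C₁ and U = Q²/(2C), so U₂/U₁ = C₁/C₂ = 0.0532.

U₂/U₁ ≈ 0.0532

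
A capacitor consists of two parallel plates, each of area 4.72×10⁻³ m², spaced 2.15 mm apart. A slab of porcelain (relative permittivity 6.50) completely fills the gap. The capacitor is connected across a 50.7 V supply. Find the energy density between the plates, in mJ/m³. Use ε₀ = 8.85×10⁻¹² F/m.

u ≈ 16.0 mJ/m³

E = V/d = 50.7 / 2.15×10⁻³ = 2.36×10⁴ V/m.
u = ½κε₀E² = ½ × 6.50 × 8.85×10⁻¹² × (2.36×10⁴)² = 1.60×10⁻² J/m³.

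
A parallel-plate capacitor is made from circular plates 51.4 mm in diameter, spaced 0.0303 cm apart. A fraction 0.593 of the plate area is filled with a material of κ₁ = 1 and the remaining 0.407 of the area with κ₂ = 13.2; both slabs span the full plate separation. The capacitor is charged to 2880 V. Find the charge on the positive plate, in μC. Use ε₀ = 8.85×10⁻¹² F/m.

Q ≈ 1.04 μC

A = π(51.4/2 mm)² = 2.07×10⁻³ m².
Side-by-side slabs ⇒ two capacitors in parallel, each spanning the full gap.
C₁ = κ₁ε₀A₁/d = 1.00 × 8.85×10⁻¹² × 1.23×10⁻³ / 3.03×10⁻⁴ = 3.59×10⁻¹¹ F.
C₂ = κ₂ε₀A₂/d = 13.2 × 8.85×10⁻¹² × 8.45×10⁻⁴ / 3.03×10⁻⁴ = 3.26×10⁻¹⁰ F.
C = C₁ + C₂ = 3.62×10⁻¹⁰ F.
Q = CV = 3.62×10⁻¹⁰ × 2880 = 1.04×10⁻⁶ C.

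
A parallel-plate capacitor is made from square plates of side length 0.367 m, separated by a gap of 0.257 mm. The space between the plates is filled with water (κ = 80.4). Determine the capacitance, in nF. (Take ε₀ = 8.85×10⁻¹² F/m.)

373 nF

A = (0.367 m)² = 0.135 m².
C = κε₀A/d = 80.4 × 8.85×10⁻¹² × 0.135 / 2.57×10⁻⁴ = 3.73×10⁻⁷ F.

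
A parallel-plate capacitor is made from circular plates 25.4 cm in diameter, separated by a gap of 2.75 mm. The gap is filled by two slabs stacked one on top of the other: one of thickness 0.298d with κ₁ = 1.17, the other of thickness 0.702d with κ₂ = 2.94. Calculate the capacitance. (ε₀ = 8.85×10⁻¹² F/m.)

C ≈ 330 pF

A = π(25.4/2 cm)² = 5.07×10⁻² m².
Stacked slabs ⇒ two capacitors in series, each with the full plate area.
C₁ = κ₁ε₀A/d₁ = 1.17 × 8.85×10⁻¹² × 5.07×10⁻² / 8.19×10⁻⁴ = 6.40×10⁻¹⁰ F.
C₂ = κ₂ε₀A/d₂ = 2.94 × 8.85×10⁻¹² × 5.07×10⁻² / 1.93×10⁻³ = 6.83×10⁻¹⁰ F.
C = (1/C₁ + 1/C₂)⁻¹ = 3.30×10⁻¹⁰ F.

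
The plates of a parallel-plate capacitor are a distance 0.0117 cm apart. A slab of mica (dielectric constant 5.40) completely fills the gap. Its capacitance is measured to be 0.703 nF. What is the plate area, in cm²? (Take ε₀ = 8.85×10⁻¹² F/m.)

17.2 cm²

A = Cd/(κε₀) = 7.03×10⁻¹⁰ × 1.17×10⁻⁴ / (5.40 × 8.85×10⁻¹²) = 1.72×10⁻³ m².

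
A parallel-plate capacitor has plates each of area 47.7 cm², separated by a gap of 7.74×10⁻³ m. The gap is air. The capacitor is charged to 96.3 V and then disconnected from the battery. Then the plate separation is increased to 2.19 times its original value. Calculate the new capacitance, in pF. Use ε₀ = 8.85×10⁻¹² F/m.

C ≈ 2.49 pF

A = 47.7 cm² = 4.77×10⁻³ m².
Initially C₁ = ε₀A/d = 8.85×10⁻¹² × 4.77×10⁻³ / 7.74×10⁻³ = 5.45×10⁻¹² F.
C = ε₀A/d scales as 1/d, so C₂/C₁ = d₁/d₂ = 1/2.19 = 0.457.
C₂ = 0.457 × 5.45×10⁻¹² = 2.49×10⁻¹² F.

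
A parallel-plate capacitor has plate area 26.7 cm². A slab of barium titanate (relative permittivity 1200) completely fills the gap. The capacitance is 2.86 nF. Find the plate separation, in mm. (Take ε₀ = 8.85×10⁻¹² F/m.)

d ≈ 9.91 mm

A = 26.7 cm² = 2.67×10⁻³ m².
d = κε₀A/C = 1200 × 8.85×10⁻¹² × 2.67×10⁻³ / 2.86×10⁻⁹ = 9.91×10⁻³ m.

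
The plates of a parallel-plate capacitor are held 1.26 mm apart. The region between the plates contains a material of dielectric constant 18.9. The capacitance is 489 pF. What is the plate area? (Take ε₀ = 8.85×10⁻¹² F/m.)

A = Cd/(κε₀) = 4.89×10⁻¹⁰ × 1.26×10⁻³ / (18.9 × 8.85×10⁻¹²) = 3.68×10⁻³ m².

A ≈ 36.8 cm²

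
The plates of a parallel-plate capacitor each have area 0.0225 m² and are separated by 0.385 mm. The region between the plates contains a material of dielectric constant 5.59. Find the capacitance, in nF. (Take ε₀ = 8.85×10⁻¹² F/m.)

C = κε₀A/d = 5.59 × 8.85×10⁻¹² × 2.25×10⁻² / 3.85×10⁻⁴ = 2.89×10⁻⁹ F.

C ≈ 2.89 nF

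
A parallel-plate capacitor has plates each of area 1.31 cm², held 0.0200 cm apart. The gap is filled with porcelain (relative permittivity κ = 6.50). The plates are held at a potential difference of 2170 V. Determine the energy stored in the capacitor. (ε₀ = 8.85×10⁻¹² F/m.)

U ≈ 88.7 μJ

A = 1.31 cm² = 1.31×10⁻⁴ m².
C = κε₀A/d = 6.50 × 8.85×10⁻¹² × 1.31×10⁻⁴ / 2.00×10⁻⁴ = 3.77×10⁻¹¹ F.
U = ½CV² = ½ × 3.77×10⁻¹¹ × (2170)² = 8.87×10⁻⁵ J.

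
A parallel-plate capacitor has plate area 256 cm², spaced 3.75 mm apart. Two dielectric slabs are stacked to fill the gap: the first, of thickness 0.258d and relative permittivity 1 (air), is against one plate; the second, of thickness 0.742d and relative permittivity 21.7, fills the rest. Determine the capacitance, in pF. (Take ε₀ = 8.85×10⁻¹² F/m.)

A = 256 cm² = 2.56×10⁻² m².
Stacked slabs ⇒ two capacitors in series, each with the full plate area.
C₁ = κ₁ε₀A/d₁ = 1.00 × 8.85×10⁻¹² × 2.56×10⁻² / 9.68×10⁻⁴ = 2.34×10⁻¹⁰ F.
C₂ = κ₂ε₀A/d₂ = 21.7 × 8.85×10⁻¹² × 2.56×10⁻² / 2.78×10⁻³ = 1.77×10⁻⁹ F.
C = (1/C₁ + 1/C₂)⁻¹ = 2.07×10⁻¹⁰ F.

207 pF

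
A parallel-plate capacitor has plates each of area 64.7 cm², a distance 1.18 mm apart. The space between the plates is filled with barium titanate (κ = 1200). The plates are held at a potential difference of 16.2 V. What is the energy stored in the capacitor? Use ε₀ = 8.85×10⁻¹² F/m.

U ≈ 7.64 μJ

A = 64.7 cm² = 6.47×10⁻³ m².
C = κε₀A/d = 1200 × 8.85×10⁻¹² × 6.47×10⁻³ / 1.18×10⁻³ = 5.82×10⁻⁸ F.
U = ½CV² = ½ × 5.82×10⁻⁸ × (16.2)² = 7.64×10⁻⁶ J.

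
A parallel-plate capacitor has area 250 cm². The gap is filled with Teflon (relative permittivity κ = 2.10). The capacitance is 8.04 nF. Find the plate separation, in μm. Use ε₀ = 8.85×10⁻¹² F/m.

57.8 μm

A = 250 cm² = 2.50×10⁻² m².
d = κε₀A/C = 2.10 × 8.85×10⁻¹² × 2.50×10⁻² / 8.04×10⁻⁹ = 5.78×10⁻⁵ m.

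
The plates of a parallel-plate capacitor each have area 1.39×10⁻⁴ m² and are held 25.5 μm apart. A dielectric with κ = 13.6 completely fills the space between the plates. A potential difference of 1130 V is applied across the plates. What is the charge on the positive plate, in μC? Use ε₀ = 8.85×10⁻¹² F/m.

C = κε₀A/d = 13.6 × 8.85×10⁻¹² × 1.39×10⁻⁴ / 2.55×10⁻⁵ = 6.56×10⁻¹⁰ F.
Q = CV = 6.56×10⁻¹⁰ × 1130 = 7.41×10⁻⁷ C.

0.741 μC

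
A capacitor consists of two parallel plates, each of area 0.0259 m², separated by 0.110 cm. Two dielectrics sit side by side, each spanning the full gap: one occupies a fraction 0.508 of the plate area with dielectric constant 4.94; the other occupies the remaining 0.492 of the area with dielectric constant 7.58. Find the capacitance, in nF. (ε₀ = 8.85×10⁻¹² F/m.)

Side-by-side slabs ⇒ two capacitors in parallel, each spanning the full gap.
C₁ = κ₁ε₀A₁/d = 4.94 × 8.85×10⁻¹² × 1.32×10⁻² / 1.10×10⁻³ = 5.23×10⁻¹⁰ F.
C₂ = κ₂ε₀A₂/d = 7.58 × 8.85×10⁻¹² × 1.27×10⁻² / 1.10×10⁻³ = 7.77×10⁻¹⁰ F.
C = C₁ + C₂ = 1.30×10⁻⁹ F.

C ≈ 1.30 nF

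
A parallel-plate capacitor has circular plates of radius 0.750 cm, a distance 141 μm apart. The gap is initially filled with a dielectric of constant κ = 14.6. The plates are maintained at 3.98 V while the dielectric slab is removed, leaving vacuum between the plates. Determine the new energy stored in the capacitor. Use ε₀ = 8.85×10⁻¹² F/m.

A = π(0.750 cm)² = 1.77×10⁻⁴ m².
Initially C₁ = κε₀A/d = 14.6 × 8.85×10⁻¹² × 1.77×10⁻⁴ / 1.41×10⁻⁴ = 1.62×10⁻¹⁰ F.
U₁ = 1.28×10⁻⁹ J.
Battery connected ⇒ V is held fixed. C₂ = 0.0685 C₁ and U = ½CV², so U₂/U₁ = C₂/C₁ = 0.0685.
U₂ = 0.0685 × 1.28×10⁻⁹ = 8.78×10⁻¹¹ J.

U ≈ 87.8 pJ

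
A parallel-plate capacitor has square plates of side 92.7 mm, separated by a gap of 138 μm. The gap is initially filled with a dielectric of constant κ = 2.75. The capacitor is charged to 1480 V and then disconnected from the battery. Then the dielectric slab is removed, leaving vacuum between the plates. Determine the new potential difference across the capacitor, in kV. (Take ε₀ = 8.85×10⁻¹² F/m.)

4.07 kV

A = (92.7 mm)² = 8.59×10⁻³ m².
Initially C₁ = κε₀A/d = 2.75 × 8.85×10⁻¹² × 8.59×10⁻³ / 1.38×10⁻⁴ = 1.52×10⁻⁹ F.
V₁ = 1.48×10³ V.
Isolated ⇒ Q is held fixed. C₂ = 0.364 C₁ and V = Q/C, so V₂/V₁ = C₁/C₂ = 2.75.
V₂ = 2.75 × 1.48×10³ = 4.07×10³ V.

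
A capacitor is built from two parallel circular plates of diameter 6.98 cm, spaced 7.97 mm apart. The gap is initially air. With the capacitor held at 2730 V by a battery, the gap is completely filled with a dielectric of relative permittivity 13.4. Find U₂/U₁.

Battery connected ⇒ V is held fixed.
C₂ = 13.4 C₁ and U = ½CV², so U₂/U₁ = C₂/C₁ = 13.4.

U₂/U₁ ≈ 13.4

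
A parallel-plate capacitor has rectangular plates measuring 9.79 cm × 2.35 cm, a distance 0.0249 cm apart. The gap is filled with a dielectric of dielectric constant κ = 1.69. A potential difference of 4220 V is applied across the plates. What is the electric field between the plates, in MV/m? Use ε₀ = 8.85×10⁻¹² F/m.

E = V/d = 4220 / 2.49×10⁻⁴ = 1.69×10⁷ V/m.

E ≈ 16.9 MV/m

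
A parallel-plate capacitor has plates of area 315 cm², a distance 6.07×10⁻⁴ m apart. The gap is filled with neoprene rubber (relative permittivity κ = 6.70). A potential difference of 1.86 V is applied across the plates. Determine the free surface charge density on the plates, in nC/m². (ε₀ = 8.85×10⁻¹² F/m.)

182 nC/m²

A = 315 cm² = 3.15×10⁻² m².
C = κε₀A/d = 6.70 × 8.85×10⁻¹² × 3.15×10⁻² / 6.07×10⁻⁴ = 3.08×10⁻⁹ F.
σ = Q/A = CV/A = 3.08×10⁻⁹ × 1.86 / 3.15×10⁻² = 1.82×10⁻⁷ C/m².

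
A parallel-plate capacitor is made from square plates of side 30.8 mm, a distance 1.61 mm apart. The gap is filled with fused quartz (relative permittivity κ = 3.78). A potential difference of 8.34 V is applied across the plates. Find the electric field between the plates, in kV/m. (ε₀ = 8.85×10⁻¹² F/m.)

5.18 kV/m

E = V/d = 8.34 / 1.61×10⁻³ = 5.18×10³ V/m.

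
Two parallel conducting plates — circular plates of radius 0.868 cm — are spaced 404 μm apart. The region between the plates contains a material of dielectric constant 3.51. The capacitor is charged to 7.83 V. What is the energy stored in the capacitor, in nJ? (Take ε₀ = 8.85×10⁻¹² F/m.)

U ≈ 0.558 nJ

A = π(0.868 cm)² = 2.37×10⁻⁴ m².
C = κε₀A/d = 3.51 × 8.85×10⁻¹² × 2.37×10⁻⁴ / 4.04×10⁻⁴ = 1.82×10⁻¹¹ F.
U = ½CV² = ½ × 1.82×10⁻¹¹ × (7.83)² = 5.58×10⁻¹⁰ J.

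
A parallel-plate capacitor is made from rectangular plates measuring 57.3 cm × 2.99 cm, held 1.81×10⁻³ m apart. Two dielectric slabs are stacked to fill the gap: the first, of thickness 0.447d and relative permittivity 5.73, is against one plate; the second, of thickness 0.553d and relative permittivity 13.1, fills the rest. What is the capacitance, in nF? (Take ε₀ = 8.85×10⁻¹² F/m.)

A = 57.3 × 2.99 cm² = 1.71×10⁻² m².
Stacked slabs ⇒ two capacitors in series, each with the full plate area.
C₁ = κ₁ε₀A/d₁ = 5.73 × 8.85×10⁻¹² × 1.71×10⁻² / 8.09×10⁻⁴ = 1.07×10⁻⁹ F.
C₂ = κ₂ε₀A/d₂ = 13.1 × 8.85×10⁻¹² × 1.71×10⁻² / 1.00×10⁻³ = 1.98×10⁻⁹ F.
C = (1/C₁ + 1/C₂)⁻¹ = 6.97×10⁻¹⁰ F.

C ≈ 0.697 nF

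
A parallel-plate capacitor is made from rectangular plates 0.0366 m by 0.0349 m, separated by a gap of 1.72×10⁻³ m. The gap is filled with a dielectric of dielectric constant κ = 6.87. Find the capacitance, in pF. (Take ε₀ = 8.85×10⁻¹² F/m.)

45.2 pF

A = 0.0366 × 0.0349 m² = 1.28×10⁻³ m².
C = κε₀A/d = 6.87 × 8.85×10⁻¹² × 1.28×10⁻³ / 1.72×10⁻³ = 4.52×10⁻¹¹ F.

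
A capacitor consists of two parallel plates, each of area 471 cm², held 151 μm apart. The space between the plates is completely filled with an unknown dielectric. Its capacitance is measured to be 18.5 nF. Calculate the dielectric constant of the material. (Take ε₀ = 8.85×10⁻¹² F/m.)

6.70

A = 471 cm² = 4.71×10⁻² m².
κ = Cd/(ε₀A) = 1.85×10⁻⁸ × 1.51×10⁻⁴ / (8.85×10⁻¹² × 4.71×10⁻²) = 6.70.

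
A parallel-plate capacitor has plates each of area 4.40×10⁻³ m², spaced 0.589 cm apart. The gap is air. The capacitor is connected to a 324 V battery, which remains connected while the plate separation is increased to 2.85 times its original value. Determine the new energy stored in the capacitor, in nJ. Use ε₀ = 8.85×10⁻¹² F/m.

U ≈ 122 nJ

Initially C₁ = ε₀A/d = 8.85×10⁻¹² × 4.40×10⁻³ / 5.89×10⁻³ = 6.61×10⁻¹² F.
U₁ = 3.47×10⁻⁷ J.
Battery connected ⇒ V is held fixed. C₂ = 0.351 C₁ and U = ½CV², so U₂/U₁ = C₂/C₁ = 0.351.
U₂ = 0.351 × 3.47×10⁻⁷ = 1.22×10⁻⁷ J.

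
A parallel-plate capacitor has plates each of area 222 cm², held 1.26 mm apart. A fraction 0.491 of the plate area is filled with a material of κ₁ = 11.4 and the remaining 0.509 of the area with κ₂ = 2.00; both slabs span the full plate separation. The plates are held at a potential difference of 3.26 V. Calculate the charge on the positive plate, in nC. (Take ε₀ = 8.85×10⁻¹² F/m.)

A = 222 cm² = 2.22×10⁻² m².
Side-by-side slabs ⇒ two capacitors in parallel, each spanning the full gap.
C₁ = κ₁ε₀A₁/d = 11.4 × 8.85×10⁻¹² × 1.09×10⁻² / 1.26×10⁻³ = 8.73×10⁻¹⁰ F.
C₂ = κ₂ε₀A₂/d = 2.00 × 8.85×10⁻¹² × 1.13×10⁻² / 1.26×10⁻³ = 1.59×10⁻¹⁰ F.
C = C₁ + C₂ = 1.03×10⁻⁹ F.
Q = CV = 1.03×10⁻⁹ × 3.26 = 3.36×10⁻⁹ C.

Q ≈ 3.36 nC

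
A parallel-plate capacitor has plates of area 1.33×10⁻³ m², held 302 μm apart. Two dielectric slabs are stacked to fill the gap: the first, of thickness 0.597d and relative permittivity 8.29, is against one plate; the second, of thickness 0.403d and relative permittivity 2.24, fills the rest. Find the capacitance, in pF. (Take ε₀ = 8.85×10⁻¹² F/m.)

Stacked slabs ⇒ two capacitors in series, each with the full plate area.
C₁ = κ₁ε₀A/d₁ = 8.29 × 8.85×10⁻¹² × 1.33×10⁻³ / 1.80×10⁻⁴ = 5.41×10⁻¹⁰ F.
C₂ = κ₂ε₀A/d₂ = 2.24 × 8.85×10⁻¹² × 1.33×10⁻³ / 1.22×10⁻⁴ = 2.17×10⁻¹⁰ F.
C = (1/C₁ + 1/C₂)⁻¹ = 1.55×10⁻¹⁰ F.

C ≈ 155 pF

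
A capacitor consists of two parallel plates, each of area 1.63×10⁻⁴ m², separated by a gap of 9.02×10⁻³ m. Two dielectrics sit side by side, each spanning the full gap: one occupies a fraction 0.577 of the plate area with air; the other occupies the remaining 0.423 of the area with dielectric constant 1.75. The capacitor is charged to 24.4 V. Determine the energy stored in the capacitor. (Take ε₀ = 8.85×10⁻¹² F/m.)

Side-by-side slabs ⇒ two capacitors in parallel, each spanning the full gap.
C₁ = κ₁ε₀A₁/d = 1.00 × 8.85×10⁻¹² × 9.41×10⁻⁵ / 9.02×10⁻³ = 9.23×10⁻¹⁴ F.
C₂ = κ₂ε₀A₂/d = 1.75 × 8.85×10⁻¹² × 6.89×10⁻⁵ / 9.02×10⁻³ = 1.18×10⁻¹³ F.
C = C₁ + C₂ = 2.11×10⁻¹³ F.
U = ½CV² = ½ × 2.11×10⁻¹³ × (24.4)² = 6.27×10⁻¹¹ J.

U ≈ 62.7 pJ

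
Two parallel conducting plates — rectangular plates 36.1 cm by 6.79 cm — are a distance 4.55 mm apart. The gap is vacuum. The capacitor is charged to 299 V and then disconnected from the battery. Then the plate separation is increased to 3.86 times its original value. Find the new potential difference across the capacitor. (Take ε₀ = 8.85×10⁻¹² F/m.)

1.15 kV

A = 36.1 × 6.79 cm² = 2.45×10⁻² m².
Initially C₁ = ε₀A/d = 8.85×10⁻¹² × 2.45×10⁻² / 4.55×10⁻³ = 4.77×10⁻¹¹ F.
V₁ = 2.99×10² V.
Isolated ⇒ Q is held fixed. C₂ = 0.259 C₁ and V = Q/C, so V₂/V₁ = C₁/C₂ = 3.86.
V₂ = 3.86 × 2.99×10² = 1.15×10³ V.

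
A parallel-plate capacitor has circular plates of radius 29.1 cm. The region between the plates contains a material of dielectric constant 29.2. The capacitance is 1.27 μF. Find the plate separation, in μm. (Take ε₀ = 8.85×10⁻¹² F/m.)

d ≈ 54.1 μm

A = π(29.1 cm)² = 0.266 m².
d = κε₀A/C = 29.2 × 8.85×10⁻¹² × 0.266 / 1.27×10⁻⁶ = 5.41×10⁻⁵ m.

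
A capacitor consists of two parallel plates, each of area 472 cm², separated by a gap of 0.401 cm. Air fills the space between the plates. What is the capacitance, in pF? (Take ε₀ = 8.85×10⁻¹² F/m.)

104 pF

A = 472 cm² = 4.72×10⁻² m².
C = ε₀A/d = 8.85×10⁻¹² × 4.72×10⁻² / 4.01×10⁻³ = 1.04×10⁻¹⁰ F.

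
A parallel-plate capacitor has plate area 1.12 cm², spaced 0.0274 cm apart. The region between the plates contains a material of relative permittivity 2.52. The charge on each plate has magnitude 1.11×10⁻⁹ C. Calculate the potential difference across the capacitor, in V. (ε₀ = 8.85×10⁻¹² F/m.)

122 V

A = 1.12 cm² = 1.12×10⁻⁴ m².
C = κε₀A/d = 2.52 × 8.85×10⁻¹² × 1.12×10⁻⁴ / 2.74×10⁻⁴ = 9.12×10⁻¹² F.
V = Q/C = 1.11×10⁻⁹ / 9.12×10⁻¹² = 1.22×10² V.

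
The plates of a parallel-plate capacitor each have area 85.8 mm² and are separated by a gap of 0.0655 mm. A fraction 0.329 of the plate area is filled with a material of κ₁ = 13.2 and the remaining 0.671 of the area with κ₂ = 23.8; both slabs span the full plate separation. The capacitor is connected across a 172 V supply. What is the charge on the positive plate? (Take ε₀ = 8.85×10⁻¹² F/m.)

40.5 nC

A = 85.8 mm² = 8.58×10⁻⁵ m².
Side-by-side slabs ⇒ two capacitors in parallel, each spanning the full gap.
C₁ = κ₁ε₀A₁/d = 13.2 × 8.85×10⁻¹² × 2.82×10⁻⁵ / 6.55×10⁻⁵ = 5.03×10⁻¹¹ F.
C₂ = κ₂ε₀A₂/d = 23.8 × 8.85×10⁻¹² × 5.76×10⁻⁵ / 6.55×10⁻⁵ = 1.85×10⁻¹⁰ F.
C = C₁ + C₂ = 2.35×10⁻¹⁰ F.
Q = CV = 2.35×10⁻¹⁰ × 172 = 4.05×10⁻⁸ C.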